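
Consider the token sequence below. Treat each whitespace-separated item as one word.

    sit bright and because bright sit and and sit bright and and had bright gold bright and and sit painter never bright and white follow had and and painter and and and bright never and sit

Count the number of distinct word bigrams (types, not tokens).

24

36 tokens → 35 bigram windows in total.
Repeated bigrams (each contributes count−1 duplicates):
  and and: 6
  bright and: 4
  and sit: 3
  sit bright: 2
11 duplicate windows → 35 − 11 = 24 distinct.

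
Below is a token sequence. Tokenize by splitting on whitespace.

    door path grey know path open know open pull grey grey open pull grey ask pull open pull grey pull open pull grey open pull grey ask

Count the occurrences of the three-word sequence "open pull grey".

5

Scanning the 25 overlapping trigram windows for "open pull grey":
  position 8–10: open pull grey
  position 12–14: open pull grey
  position 17–19: open pull grey
  position 21–23: open pull grey
  position 24–26: open pull grey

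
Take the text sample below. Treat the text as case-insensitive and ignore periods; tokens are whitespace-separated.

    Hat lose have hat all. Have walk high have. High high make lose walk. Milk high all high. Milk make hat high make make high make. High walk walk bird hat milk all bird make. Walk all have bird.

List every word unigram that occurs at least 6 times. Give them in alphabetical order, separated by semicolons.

high; make

Unigram counts meeting the condition (at least 6 times):
  high: 8
  make: 6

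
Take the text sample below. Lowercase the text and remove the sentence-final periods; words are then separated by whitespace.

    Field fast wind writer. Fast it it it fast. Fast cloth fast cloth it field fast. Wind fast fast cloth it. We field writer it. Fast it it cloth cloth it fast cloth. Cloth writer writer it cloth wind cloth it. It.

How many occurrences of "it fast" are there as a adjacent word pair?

Scanning the 41 overlapping bigram windows for "it fast":
  position 8–9: it fast
  position 25–26: it fast
  position 31–32: it fast

3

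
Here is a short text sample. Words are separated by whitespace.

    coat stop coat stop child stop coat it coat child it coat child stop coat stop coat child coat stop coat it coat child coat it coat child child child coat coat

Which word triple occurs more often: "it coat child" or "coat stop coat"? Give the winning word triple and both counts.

"it coat child" (4 vs 3)

"it coat child": 4 occurrences
"coat stop coat": 3 occurrences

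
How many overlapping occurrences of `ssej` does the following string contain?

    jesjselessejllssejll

2

Sliding a length-4 window over the 20 characters (17 positions):
  position 9–12: ssej
  position 15–18: ssej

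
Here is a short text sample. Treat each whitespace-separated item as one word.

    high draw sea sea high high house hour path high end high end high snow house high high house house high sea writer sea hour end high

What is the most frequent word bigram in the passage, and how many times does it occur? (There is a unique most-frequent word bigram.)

"end high", 3 times

Bigram frequencies (highest first):
  end high: 3
  high high: 2
  high house: 2
  high end: 2
  house high: 2
  high draw: 1
  … (14 more, each ≤ 1)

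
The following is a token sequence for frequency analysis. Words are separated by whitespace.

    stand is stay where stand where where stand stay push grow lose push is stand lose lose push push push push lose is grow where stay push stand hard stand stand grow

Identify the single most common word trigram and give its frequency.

Trigram frequencies (highest first):
  push push push: 2
  stand is stay: 1
  is stay where: 1
  stay where stand: 1
  where stand where: 1
  stand where where: 1
  … (23 more, each ≤ 1)

"push push push", 2 times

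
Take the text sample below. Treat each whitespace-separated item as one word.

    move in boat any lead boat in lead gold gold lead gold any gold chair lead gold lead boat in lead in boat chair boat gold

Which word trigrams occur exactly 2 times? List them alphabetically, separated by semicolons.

boat in lead; lead boat in

Trigram counts meeting the condition (exactly 2 times):
  boat in lead: 2
  lead boat in: 2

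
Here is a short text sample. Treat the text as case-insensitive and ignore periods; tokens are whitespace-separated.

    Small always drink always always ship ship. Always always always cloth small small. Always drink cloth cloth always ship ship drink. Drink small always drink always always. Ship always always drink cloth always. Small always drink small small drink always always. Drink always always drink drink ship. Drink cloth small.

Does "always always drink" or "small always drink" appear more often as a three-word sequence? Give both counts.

"small always drink" (4 vs 3)

"always always drink": 3 occurrences
"small always drink": 4 occurrences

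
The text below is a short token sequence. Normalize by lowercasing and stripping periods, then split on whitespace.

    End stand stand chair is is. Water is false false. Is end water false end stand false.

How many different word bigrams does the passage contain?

15

17 tokens → 16 bigram windows in total.
Repeated bigrams (each contributes count−1 duplicates):
  end stand: 2
1 duplicate windows → 16 − 1 = 15 distinct.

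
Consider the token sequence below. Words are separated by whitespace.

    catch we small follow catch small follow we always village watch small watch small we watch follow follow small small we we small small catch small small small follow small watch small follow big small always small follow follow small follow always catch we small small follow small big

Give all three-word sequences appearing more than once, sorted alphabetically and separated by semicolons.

catch we small; follow follow small; small follow small; small small follow; small watch small; we small small

Trigram counts meeting the condition (more than once):
  catch we small: 2
  follow follow small: 2
  small follow small: 2
  small small follow: 2
  small watch small: 2
  we small small: 2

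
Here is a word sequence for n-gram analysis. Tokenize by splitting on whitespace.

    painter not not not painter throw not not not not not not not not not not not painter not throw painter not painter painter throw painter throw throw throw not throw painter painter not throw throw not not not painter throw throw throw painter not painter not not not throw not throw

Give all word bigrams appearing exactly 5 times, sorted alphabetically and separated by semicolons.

not painter; not throw; throw throw

Bigram counts meeting the condition (exactly 5 times):
  not painter: 5
  not throw: 5
  throw throw: 5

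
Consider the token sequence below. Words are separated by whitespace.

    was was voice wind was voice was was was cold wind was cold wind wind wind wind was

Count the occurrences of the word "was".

Scanning the 18 tokens for "was":
  position 1: was
  position 2: was
  position 5: was
  position 7: was
  position 8: was
  position 9: was
  position 12: was
  position 18: was

8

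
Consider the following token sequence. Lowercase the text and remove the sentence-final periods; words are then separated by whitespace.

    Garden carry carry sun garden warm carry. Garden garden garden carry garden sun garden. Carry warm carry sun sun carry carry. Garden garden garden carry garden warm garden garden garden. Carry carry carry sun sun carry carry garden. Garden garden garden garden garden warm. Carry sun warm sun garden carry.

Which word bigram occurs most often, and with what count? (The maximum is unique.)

"garden garden", 11 times

Bigram frequencies (highest first):
  garden garden: 11
  garden carry: 6
  carry carry: 5
  carry garden: 5
  carry sun: 4
  sun garden: 3
  … (9 more, each ≤ 3)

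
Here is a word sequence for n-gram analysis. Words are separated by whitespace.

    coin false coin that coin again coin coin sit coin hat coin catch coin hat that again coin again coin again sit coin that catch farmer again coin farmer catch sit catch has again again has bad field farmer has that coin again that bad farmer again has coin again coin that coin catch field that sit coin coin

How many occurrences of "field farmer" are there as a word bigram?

1

Scanning the 58 overlapping bigram windows for "field farmer":
  position 38–39: field farmer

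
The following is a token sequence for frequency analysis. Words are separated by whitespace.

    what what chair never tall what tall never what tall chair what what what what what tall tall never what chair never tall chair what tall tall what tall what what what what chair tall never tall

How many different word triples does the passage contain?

37 tokens → 35 trigram windows in total.
Repeated trigrams (each contributes count−1 duplicates):
  what what what: 5
  chair never tall: 2
  tall chair what: 2
  tall never what: 2
  tall what tall: 2
  what chair never: 2
  what tall tall: 2
  what what chair: 2
11 duplicate windows → 35 − 11 = 24 distinct.

24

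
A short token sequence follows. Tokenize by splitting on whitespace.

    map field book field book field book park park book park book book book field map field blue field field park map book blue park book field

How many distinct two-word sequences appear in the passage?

27 tokens → 26 bigram windows in total.
Repeated bigrams (each contributes count−1 duplicates):
  book field: 4
  field book: 3
  park book: 3
  book book: 2
  book park: 2
  map field: 2
10 duplicate windows → 26 − 10 = 16 distinct.

16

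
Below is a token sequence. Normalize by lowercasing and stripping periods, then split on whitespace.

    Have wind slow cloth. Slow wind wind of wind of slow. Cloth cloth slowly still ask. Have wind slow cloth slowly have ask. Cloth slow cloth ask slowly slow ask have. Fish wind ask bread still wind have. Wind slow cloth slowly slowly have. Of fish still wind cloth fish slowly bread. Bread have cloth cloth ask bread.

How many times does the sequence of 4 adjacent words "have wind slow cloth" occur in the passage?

3

Scanning the 55 overlapping 4-gram windows for "have wind slow cloth":
  position 1–4: have wind slow cloth
  position 17–20: have wind slow cloth
  position 38–41: have wind slow cloth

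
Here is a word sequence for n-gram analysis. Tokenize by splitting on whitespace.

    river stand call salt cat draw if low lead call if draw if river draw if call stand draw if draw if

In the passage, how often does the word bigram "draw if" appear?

5

Scanning the 21 overlapping bigram windows for "draw if":
  position 6–7: draw if
  position 12–13: draw if
  position 15–16: draw if
  position 19–20: draw if
  position 21–22: draw if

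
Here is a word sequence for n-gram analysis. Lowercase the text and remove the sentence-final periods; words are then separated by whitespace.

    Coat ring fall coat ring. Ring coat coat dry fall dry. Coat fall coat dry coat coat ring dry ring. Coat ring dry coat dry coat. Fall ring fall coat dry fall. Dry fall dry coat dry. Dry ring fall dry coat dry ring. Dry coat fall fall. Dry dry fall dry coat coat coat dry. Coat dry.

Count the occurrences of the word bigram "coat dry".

Scanning the 57 overlapping bigram windows for "coat dry":
  position 8–9: coat dry
  position 14–15: coat dry
  position 24–25: coat dry
  position 30–31: coat dry
  position 36–37: coat dry
  position 42–43: coat dry
  position 55–56: coat dry
  position 57–58: coat dry

8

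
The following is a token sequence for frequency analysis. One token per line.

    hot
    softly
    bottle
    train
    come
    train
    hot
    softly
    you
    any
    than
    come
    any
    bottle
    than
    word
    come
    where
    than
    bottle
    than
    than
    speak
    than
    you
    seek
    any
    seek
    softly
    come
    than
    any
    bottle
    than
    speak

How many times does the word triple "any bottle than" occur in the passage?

Scanning the 33 overlapping trigram windows for "any bottle than":
  position 13–15: any bottle than
  position 32–34: any bottle than

2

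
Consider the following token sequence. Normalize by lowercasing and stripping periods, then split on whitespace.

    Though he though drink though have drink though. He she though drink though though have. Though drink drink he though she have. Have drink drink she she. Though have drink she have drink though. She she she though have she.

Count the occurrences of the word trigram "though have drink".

Scanning the 38 overlapping trigram windows for "though have drink":
  position 5–7: though have drink
  position 28–30: though have drink

2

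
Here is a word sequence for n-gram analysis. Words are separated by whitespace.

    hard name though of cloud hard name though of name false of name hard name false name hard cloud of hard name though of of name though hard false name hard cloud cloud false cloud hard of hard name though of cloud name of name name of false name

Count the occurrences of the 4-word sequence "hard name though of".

4

Scanning the 46 overlapping 4-gram windows for "hard name though of":
  position 1–4: hard name though of
  position 6–9: hard name though of
  position 21–24: hard name though of
  position 38–41: hard name though of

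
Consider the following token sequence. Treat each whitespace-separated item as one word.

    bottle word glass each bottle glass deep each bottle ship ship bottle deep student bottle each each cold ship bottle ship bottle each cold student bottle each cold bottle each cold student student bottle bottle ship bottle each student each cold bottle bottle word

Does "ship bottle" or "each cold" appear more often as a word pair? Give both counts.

"each cold" (5 vs 4)

"ship bottle": 4 occurrences
"each cold": 5 occurrences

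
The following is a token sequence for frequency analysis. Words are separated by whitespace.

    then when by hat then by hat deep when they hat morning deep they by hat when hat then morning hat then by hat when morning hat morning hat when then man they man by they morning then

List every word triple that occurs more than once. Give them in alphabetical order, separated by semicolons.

Trigram counts meeting the condition (more than once):
  by hat when: 2
  hat then by: 2
  then by hat: 2

by hat when; hat then by; then by hat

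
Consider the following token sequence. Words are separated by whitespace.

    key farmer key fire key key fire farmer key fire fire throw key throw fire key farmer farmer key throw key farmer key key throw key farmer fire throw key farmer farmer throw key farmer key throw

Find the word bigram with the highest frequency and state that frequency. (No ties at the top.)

Bigram frequencies (highest first):
  key farmer: 6
  farmer key: 5
  throw key: 5
  key throw: 4
  key fire: 3
  fire key: 2
  … (8 more, each ≤ 2)

"key farmer", 6 times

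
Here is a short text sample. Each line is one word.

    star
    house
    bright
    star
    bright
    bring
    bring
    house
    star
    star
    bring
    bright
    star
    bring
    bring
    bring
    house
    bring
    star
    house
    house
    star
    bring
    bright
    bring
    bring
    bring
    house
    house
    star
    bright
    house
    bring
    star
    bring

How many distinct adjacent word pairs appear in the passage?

35 tokens → 34 bigram windows in total.
Repeated bigrams (each contributes count−1 duplicates):
  bring bring: 5
  star bring: 4
  bring house: 3
  house star: 3
  bright bring: 2
  bright star: 2
  bring bright: 2
  bring star: 2
  … (4 more repeated)
19 duplicate windows → 34 − 19 = 15 distinct.

15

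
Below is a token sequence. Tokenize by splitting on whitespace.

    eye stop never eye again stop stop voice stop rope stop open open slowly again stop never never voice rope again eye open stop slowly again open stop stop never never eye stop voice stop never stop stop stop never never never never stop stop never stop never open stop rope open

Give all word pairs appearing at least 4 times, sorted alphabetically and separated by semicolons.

Bigram counts meeting the condition (at least 4 times):
  never never: 5
  stop never: 7
  stop stop: 5

never never; stop never; stop stop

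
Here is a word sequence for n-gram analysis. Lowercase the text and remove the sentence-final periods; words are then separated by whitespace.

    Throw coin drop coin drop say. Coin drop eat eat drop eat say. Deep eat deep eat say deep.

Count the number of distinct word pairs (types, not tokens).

19 tokens → 18 bigram windows in total.
Repeated bigrams (each contributes count−1 duplicates):
  coin drop: 3
  deep eat: 2
  drop eat: 2
  eat say: 2
  say deep: 2
6 duplicate windows → 18 − 6 = 12 distinct.

12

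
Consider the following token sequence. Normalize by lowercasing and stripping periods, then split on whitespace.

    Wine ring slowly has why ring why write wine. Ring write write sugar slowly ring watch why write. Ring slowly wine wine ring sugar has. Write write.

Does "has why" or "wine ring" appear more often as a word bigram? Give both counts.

"wine ring" (3 vs 1)

"has why": 1 occurrence
"wine ring": 3 occurrences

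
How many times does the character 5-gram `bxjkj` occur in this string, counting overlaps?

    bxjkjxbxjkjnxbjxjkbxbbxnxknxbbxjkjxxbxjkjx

Sliding a length-5 window over the 42 characters (38 positions):
  position 1–5: bxjkj
  position 7–11: bxjkj
  position 30–34: bxjkj
  position 37–41: bxjkj

4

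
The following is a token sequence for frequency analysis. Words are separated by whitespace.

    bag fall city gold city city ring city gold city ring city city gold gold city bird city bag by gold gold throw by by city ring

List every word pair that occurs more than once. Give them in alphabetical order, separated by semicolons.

Bigram counts meeting the condition (more than once):
  city city: 2
  city gold: 3
  city ring: 3
  gold city: 3
  gold gold: 2
  ring city: 2

city city; city gold; city ring; gold city; gold gold; ring city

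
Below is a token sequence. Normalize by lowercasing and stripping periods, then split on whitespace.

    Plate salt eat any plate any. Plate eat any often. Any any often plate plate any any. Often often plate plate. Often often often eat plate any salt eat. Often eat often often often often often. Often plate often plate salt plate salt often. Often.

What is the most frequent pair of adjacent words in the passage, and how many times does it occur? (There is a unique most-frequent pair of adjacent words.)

"often often", 9 times

Bigram frequencies (highest first):
  often often: 9
  often plate: 4
  plate salt: 3
  plate any: 3
  any often: 3
  salt eat: 2
  … (13 more, each ≤ 2)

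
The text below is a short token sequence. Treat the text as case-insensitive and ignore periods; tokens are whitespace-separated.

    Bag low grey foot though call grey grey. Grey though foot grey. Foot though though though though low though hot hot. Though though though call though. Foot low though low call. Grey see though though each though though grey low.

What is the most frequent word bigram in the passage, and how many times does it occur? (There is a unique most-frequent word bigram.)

"though though", 7 times

Bigram frequencies (highest first):
  though though: 7
  grey foot: 2
  foot though: 2
  though call: 2
  call grey: 2
  grey grey: 2
  … (19 more, each ≤ 2)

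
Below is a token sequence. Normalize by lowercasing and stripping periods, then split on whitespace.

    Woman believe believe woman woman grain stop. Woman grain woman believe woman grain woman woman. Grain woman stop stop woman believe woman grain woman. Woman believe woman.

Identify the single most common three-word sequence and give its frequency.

Trigram frequencies (highest first):
  woman grain woman: 4
  woman believe woman: 3
  woman woman grain: 2
  believe woman grain: 2
  grain woman woman: 2
  woman believe believe: 1
  … (11 more, each ≤ 1)

"woman grain woman", 4 times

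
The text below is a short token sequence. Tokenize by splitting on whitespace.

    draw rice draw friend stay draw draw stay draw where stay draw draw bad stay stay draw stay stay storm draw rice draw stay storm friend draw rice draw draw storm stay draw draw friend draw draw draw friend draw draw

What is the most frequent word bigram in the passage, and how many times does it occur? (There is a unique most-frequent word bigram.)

Bigram frequencies (highest first):
  draw draw: 7
  stay draw: 5
  draw rice: 3
  rice draw: 3
  draw friend: 3
  draw stay: 3
  … (12 more, each ≤ 3)

"draw draw", 7 times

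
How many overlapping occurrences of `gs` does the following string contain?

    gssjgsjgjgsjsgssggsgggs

Sliding a length-2 window over the 23 characters (22 positions):
  position 1–2: gs
  position 5–6: gs
  position 10–11: gs
  position 14–15: gs
  position 18–19: gs
  position 22–23: gs

6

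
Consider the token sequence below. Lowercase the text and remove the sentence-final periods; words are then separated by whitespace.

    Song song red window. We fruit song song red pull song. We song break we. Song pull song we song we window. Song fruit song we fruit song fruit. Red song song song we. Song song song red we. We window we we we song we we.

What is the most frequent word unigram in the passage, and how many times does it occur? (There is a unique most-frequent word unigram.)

"song", 19 times

Unigram frequencies (highest first):
  song: 19
  we: 14
  red: 4
  fruit: 4
  window: 3
  pull: 2
  … (1 more, each ≤ 1)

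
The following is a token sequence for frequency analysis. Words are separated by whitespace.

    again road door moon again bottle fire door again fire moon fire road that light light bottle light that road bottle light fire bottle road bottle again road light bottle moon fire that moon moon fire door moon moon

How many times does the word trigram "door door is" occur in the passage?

0

Scanning the 37 overlapping trigram windows for "door door is":
  (none found)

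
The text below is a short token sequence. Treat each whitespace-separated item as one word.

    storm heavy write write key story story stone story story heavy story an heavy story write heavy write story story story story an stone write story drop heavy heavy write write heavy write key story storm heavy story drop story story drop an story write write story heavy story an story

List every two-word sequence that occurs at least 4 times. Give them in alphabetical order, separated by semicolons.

heavy story; heavy write; story story

Bigram counts meeting the condition (at least 4 times):
  heavy story: 4
  heavy write: 4
  story story: 6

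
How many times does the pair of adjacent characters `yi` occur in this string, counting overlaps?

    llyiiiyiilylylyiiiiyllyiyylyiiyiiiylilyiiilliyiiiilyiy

Sliding a length-2 window over the 54 characters (53 positions):
  position 3–4: yi
  position 7–8: yi
  position 15–16: yi
  position 23–24: yi
  position 28–29: yi
  position 31–32: yi
  position 39–40: yi
  position 46–47: yi
  position 52–53: yi

9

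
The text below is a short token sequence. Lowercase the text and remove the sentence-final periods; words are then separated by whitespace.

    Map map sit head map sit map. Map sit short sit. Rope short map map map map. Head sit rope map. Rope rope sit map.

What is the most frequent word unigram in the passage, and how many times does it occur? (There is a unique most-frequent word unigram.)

"map", 11 times

Unigram frequencies (highest first):
  map: 11
  sit: 6
  rope: 4
  head: 2
  short: 2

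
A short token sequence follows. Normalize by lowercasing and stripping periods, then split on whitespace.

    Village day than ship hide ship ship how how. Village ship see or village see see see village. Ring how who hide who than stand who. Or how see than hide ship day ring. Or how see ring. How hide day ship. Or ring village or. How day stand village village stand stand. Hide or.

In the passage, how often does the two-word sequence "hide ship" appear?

Scanning the 54 overlapping bigram windows for "hide ship":
  position 5–6: hide ship
  position 31–32: hide ship

2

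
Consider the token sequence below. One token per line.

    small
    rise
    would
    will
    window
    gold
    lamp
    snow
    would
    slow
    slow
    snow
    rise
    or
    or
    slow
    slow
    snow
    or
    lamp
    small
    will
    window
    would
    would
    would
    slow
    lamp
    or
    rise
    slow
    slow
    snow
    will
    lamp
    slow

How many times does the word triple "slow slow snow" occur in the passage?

Scanning the 34 overlapping trigram windows for "slow slow snow":
  position 10–12: slow slow snow
  position 16–18: slow slow snow
  position 31–33: slow slow snow

3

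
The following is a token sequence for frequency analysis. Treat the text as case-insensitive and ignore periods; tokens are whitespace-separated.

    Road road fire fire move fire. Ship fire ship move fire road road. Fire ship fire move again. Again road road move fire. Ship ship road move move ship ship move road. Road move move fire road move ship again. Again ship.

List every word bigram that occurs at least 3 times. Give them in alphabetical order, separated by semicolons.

Bigram counts meeting the condition (at least 3 times):
  fire ship: 4
  move fire: 4
  road move: 4
  road road: 4

fire ship; move fire; road move; road road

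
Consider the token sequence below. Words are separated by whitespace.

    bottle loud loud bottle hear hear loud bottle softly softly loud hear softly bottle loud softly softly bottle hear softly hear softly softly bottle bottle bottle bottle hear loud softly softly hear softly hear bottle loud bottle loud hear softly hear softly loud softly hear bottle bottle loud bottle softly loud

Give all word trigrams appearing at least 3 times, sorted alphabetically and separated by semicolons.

hear softly hear; softly hear softly

Trigram counts meeting the condition (at least 3 times):
  hear softly hear: 3
  softly hear softly: 3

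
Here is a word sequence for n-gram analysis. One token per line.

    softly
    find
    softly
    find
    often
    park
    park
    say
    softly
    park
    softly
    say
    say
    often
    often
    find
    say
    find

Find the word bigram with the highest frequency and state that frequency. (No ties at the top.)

"softly find", 2 times

Bigram frequencies (highest first):
  softly find: 2
  find softly: 1
  find often: 1
  often park: 1
  park park: 1
  park say: 1
  … (10 more, each ≤ 1)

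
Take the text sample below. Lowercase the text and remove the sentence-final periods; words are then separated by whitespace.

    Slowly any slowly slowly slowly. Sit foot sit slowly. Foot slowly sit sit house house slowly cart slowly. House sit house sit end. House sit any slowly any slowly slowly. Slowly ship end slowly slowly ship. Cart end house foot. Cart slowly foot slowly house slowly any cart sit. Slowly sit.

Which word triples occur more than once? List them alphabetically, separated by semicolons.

any slowly slowly; slowly any slowly; slowly foot slowly; slowly slowly ship; slowly slowly slowly

Trigram counts meeting the condition (more than once):
  any slowly slowly: 2
  slowly any slowly: 2
  slowly foot slowly: 2
  slowly slowly ship: 2
  slowly slowly slowly: 2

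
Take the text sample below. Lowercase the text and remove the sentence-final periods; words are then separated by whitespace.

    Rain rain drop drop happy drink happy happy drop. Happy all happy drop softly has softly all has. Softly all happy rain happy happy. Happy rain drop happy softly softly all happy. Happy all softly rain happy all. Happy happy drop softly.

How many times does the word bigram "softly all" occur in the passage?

Scanning the 41 overlapping bigram windows for "softly all":
  position 16–17: softly all
  position 19–20: softly all
  position 30–31: softly all

3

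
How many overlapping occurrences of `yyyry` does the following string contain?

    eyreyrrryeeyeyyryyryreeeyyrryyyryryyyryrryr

Sliding a length-5 window over the 43 characters (39 positions):
  position 29–33: yyyry
  position 35–39: yyyry

2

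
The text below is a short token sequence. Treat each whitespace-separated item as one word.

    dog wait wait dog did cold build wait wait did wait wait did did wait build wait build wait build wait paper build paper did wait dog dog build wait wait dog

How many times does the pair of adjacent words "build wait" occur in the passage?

5

Scanning the 31 overlapping bigram windows for "build wait":
  position 7–8: build wait
  position 16–17: build wait
  position 18–19: build wait
  position 20–21: build wait
  position 29–30: build wait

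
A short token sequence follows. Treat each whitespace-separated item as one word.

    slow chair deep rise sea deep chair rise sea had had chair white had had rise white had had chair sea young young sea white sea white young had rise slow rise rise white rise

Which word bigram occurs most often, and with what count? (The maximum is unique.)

Bigram frequencies (highest first):
  had had: 3
  rise sea: 2
  had chair: 2
  white had: 2
  had rise: 2
  rise white: 2
  … (20 more, each ≤ 2)

"had had", 3 times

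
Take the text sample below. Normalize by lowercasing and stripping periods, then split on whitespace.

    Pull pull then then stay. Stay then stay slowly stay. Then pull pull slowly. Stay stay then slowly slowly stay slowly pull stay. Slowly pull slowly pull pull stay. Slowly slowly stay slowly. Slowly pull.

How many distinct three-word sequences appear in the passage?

35 tokens → 33 trigram windows in total.
Repeated trigrams (each contributes count−1 duplicates):
  pull stay slowly: 2
  slowly slowly stay: 2
  slowly stay slowly: 2
  stay slowly pull: 2
  stay slowly slowly: 2
  stay stay then: 2
6 duplicate windows → 33 − 6 = 27 distinct.

27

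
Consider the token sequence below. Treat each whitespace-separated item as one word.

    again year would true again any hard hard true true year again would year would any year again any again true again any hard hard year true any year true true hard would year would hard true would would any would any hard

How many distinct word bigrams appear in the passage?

43 tokens → 42 bigram windows in total.
Repeated bigrams (each contributes count−1 duplicates):
  again any: 3
  any hard: 3
  would any: 3
  year would: 3
  any year: 2
  hard hard: 2
  hard true: 2
  true again: 2
  … (4 more repeated)
16 duplicate windows → 42 − 16 = 26 distinct.

26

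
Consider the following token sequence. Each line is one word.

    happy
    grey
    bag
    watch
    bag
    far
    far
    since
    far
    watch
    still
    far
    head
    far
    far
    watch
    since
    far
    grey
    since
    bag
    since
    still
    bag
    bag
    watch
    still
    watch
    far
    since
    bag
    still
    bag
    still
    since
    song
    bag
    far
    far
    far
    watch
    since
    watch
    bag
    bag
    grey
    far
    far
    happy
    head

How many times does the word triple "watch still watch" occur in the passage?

1

Scanning the 48 overlapping trigram windows for "watch still watch":
  position 26–28: watch still watch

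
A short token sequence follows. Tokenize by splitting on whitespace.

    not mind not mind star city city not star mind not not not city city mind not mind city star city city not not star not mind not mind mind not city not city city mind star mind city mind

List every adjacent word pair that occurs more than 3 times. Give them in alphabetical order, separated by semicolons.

Bigram counts meeting the condition (more than 3 times):
  city city: 4
  mind not: 5
  not mind: 5

city city; mind not; not mind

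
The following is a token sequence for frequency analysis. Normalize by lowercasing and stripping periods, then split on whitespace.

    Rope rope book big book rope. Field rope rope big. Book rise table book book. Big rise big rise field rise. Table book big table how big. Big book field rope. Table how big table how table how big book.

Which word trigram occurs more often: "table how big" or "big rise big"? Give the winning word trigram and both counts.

"table how big": 3 occurrences
"big rise big": 1 occurrence

"table how big" (3 vs 1)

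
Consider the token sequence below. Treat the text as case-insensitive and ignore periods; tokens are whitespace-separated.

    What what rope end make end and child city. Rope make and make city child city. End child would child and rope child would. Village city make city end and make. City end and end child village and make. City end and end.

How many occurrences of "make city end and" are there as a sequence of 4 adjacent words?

3

Scanning the 40 overlapping 4-gram windows for "make city end and":
  position 27–30: make city end and
  position 31–34: make city end and
  position 39–42: make city end and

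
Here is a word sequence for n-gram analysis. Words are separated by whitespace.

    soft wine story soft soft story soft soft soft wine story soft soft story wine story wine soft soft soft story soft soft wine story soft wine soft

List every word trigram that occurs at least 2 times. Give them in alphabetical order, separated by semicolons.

soft soft soft; soft soft story; soft soft wine; soft story soft; soft wine story; story soft soft; wine story soft

Trigram counts meeting the condition (at least 2 times):
  soft soft soft: 2
  soft soft story: 3
  soft soft wine: 2
  soft story soft: 2
  soft wine story: 3
  story soft soft: 4
  wine story soft: 3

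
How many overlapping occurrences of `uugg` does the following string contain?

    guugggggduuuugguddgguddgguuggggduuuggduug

4

Sliding a length-4 window over the 41 characters (38 positions):
  position 2–5: uugg
  position 12–15: uugg
  position 26–29: uugg
  position 34–37: uugg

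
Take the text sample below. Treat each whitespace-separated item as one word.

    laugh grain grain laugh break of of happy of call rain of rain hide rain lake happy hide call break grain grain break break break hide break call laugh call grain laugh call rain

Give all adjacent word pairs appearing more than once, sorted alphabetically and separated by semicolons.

break break; call rain; grain grain; grain laugh; laugh call

Bigram counts meeting the condition (more than once):
  break break: 2
  call rain: 2
  grain grain: 2
  grain laugh: 2
  laugh call: 2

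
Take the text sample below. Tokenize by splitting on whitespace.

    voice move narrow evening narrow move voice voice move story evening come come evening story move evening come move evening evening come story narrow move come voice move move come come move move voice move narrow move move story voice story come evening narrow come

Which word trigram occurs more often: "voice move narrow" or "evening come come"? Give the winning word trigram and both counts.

"voice move narrow" (2 vs 1)

"voice move narrow": 2 occurrences
"evening come come": 1 occurrence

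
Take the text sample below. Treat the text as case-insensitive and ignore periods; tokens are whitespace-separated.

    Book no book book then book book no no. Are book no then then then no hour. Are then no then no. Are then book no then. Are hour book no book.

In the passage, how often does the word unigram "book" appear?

9

Scanning the 32 tokens for "book":
  position 1: book
  position 3: book
  position 4: book
  position 6: book
  position 7: book
  position 11: book
  position 25: book
  position 30: book
  position 32: book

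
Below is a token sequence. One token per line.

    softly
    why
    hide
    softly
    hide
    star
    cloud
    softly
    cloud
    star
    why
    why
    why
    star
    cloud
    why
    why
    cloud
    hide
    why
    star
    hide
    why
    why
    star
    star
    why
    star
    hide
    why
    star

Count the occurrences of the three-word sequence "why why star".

Scanning the 29 overlapping trigram windows for "why why star":
  position 12–14: why why star
  position 23–25: why why star

2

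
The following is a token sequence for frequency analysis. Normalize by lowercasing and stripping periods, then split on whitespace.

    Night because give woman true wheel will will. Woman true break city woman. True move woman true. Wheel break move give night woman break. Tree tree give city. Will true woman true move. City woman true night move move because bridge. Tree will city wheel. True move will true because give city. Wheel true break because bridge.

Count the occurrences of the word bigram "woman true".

6

Scanning the 56 overlapping bigram windows for "woman true":
  position 4–5: woman true
  position 9–10: woman true
  position 13–14: woman true
  position 16–17: woman true
  position 31–32: woman true
  position 35–36: woman true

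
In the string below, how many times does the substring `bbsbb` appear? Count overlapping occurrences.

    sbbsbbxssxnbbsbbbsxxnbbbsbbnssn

3

Sliding a length-5 window over the 31 characters (27 positions):
  position 2–6: bbsbb
  position 12–16: bbsbb
  position 23–27: bbsbb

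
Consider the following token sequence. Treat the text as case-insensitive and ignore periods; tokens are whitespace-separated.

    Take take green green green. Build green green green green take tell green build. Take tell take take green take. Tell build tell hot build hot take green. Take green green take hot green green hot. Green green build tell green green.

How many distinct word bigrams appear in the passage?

42 tokens → 41 bigram windows in total.
Repeated bigrams (each contributes count−1 duplicates):
  green green: 9
  green take: 4
  take green: 4
  green build: 3
  take tell: 3
  build tell: 2
  hot green: 2
  take take: 2
  … (1 more repeated)
22 duplicate windows → 41 − 22 = 19 distinct.

19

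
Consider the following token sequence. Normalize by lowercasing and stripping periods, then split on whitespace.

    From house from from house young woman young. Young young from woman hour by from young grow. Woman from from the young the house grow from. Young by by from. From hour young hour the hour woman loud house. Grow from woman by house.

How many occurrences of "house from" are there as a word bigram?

1

Scanning the 43 overlapping bigram windows for "house from":
  position 2–3: house from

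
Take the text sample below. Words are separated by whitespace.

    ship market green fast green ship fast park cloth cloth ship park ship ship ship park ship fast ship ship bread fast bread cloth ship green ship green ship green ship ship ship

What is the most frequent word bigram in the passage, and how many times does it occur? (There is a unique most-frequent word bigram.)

Bigram frequencies (highest first):
  ship ship: 5
  green ship: 4
  ship green: 3
  ship fast: 2
  cloth ship: 2
  ship park: 2
  … (13 more, each ≤ 2)

"ship ship", 5 times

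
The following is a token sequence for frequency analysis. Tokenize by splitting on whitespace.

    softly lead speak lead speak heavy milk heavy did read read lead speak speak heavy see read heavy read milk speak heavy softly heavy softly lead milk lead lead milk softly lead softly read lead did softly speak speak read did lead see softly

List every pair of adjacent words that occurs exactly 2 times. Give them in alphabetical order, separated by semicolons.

heavy softly; lead milk; read lead; speak speak

Bigram counts meeting the condition (exactly 2 times):
  heavy softly: 2
  lead milk: 2
  read lead: 2
  speak speak: 2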